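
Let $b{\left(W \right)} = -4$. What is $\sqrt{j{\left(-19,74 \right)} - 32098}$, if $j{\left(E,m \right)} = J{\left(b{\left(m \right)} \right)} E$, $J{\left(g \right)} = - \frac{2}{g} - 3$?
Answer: $\frac{i \sqrt{128202}}{2} \approx 179.03 i$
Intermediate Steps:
$J{\left(g \right)} = -3 - \frac{2}{g}$
$j{\left(E,m \right)} = - \frac{5 E}{2}$ ($j{\left(E,m \right)} = \left(-3 - \frac{2}{-4}\right) E = \left(-3 - - \frac{1}{2}\right) E = \left(-3 + \frac{1}{2}\right) E = - \frac{5 E}{2}$)
$\sqrt{j{\left(-19,74 \right)} - 32098} = \sqrt{\left(- \frac{5}{2}\right) \left(-19\right) - 32098} = \sqrt{\frac{95}{2} - 32098} = \sqrt{- \frac{64101}{2}} = \frac{i \sqrt{128202}}{2}$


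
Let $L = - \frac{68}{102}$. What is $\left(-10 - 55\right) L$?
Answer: $\frac{130}{3} \approx 43.333$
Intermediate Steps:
$L = - \frac{2}{3}$ ($L = \left(-68\right) \frac{1}{102} = - \frac{2}{3} \approx -0.66667$)
$\left(-10 - 55\right) L = \left(-10 - 55\right) \left(- \frac{2}{3}\right) = \left(-65\right) \left(- \frac{2}{3}\right) = \frac{130}{3}$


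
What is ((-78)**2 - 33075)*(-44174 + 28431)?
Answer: 424919313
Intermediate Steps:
((-78)**2 - 33075)*(-44174 + 28431) = (6084 - 33075)*(-15743) = -26991*(-15743) = 424919313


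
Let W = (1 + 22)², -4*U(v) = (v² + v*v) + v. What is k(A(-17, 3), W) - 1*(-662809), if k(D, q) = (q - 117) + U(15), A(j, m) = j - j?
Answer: 2652419/4 ≈ 6.6311e+5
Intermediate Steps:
U(v) = -v²/2 - v/4 (U(v) = -((v² + v*v) + v)/4 = -((v² + v²) + v)/4 = -(2*v² + v)/4 = -(v + 2*v²)/4 = -v²/2 - v/4)
A(j, m) = 0
W = 529 (W = 23² = 529)
k(D, q) = -933/4 + q (k(D, q) = (q - 117) - ¼*15*(1 + 2*15) = (-117 + q) - ¼*15*(1 + 30) = (-117 + q) - ¼*15*31 = (-117 + q) - 465/4 = -933/4 + q)
k(A(-17, 3), W) - 1*(-662809) = (-933/4 + 529) - 1*(-662809) = 1183/4 + 662809 = 2652419/4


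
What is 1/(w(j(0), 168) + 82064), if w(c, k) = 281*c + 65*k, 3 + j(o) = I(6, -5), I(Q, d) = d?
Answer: 1/90736 ≈ 1.1021e-5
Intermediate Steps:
j(o) = -8 (j(o) = -3 - 5 = -8)
w(c, k) = 65*k + 281*c
1/(w(j(0), 168) + 82064) = 1/((65*168 + 281*(-8)) + 82064) = 1/((10920 - 2248) + 82064) = 1/(8672 + 82064) = 1/90736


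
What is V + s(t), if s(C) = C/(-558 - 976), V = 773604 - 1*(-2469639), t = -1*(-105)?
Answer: 4975134657/1534 ≈ 3.2432e+6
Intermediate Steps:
t = 105
V = 3243243 (V = 773604 + 2469639 = 3243243)
s(C) = -C/1534 (s(C) = C/(-1534) = C*(-1/1534) = -C/1534)
V + s(t) = 3243243 - 1/1534*105 = 3243243 - 105/1534 = 4975134657/1534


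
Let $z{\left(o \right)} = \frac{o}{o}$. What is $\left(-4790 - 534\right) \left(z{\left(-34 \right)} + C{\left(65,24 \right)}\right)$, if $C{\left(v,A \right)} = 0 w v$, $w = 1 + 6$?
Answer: $-5324$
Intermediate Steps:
$w = 7$
$C{\left(v,A \right)} = 0$ ($C{\left(v,A \right)} = 0 \cdot 7 v = 0 v = 0$)
$z{\left(o \right)} = 1$
$\left(-4790 - 534\right) \left(z{\left(-34 \right)} + C{\left(65,24 \right)}\right) = \left(-4790 - 534\right) \left(1 + 0\right) = \left(-5324\right) 1 = -5324$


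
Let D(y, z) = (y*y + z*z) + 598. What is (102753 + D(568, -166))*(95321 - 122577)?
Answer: -12361440936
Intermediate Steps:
D(y, z) = 598 + y**2 + z**2 (D(y, z) = (y**2 + z**2) + 598 = 598 + y**2 + z**2)
(102753 + D(568, -166))*(95321 - 122577) = (102753 + (598 + 568**2 + (-166)**2))*(95321 - 122577) = (102753 + (598 + 322624 + 27556))*(-27256) = (102753 + 350778)*(-27256) = 453531*(-27256) = -12361440936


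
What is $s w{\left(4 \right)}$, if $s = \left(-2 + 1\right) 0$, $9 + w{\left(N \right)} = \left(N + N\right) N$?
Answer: $0$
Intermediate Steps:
$w{\left(N \right)} = -9 + 2 N^{2}$ ($w{\left(N \right)} = -9 + \left(N + N\right) N = -9 + 2 N N = -9 + 2 N^{2}$)
$s = 0$ ($s = \left(-1\right) 0 = 0$)
$s w{\left(4 \right)} = 0 \left(-9 + 2 \cdot 4^{2}\right) = 0 \left(-9 + 2 \cdot 16\right) = 0 \left(-9 + 32\right) = 0 \cdot 23 = 0$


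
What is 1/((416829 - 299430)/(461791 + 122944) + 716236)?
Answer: 584735/418808374859 ≈ 1.3962e-6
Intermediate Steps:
1/((416829 - 299430)/(461791 + 122944) + 716236) = 1/(117399/584735 + 716236) = 1/(418808374859/584735) = 584735/418808374859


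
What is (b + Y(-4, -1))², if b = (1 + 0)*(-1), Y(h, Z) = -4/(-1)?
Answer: 9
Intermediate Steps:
Y(h, Z) = 4 (Y(h, Z) = -4*(-1) = 4)
b = -1 (b = 1*(-1) = -1)
(b + Y(-4, -1))² = (-1 + 4)² = 3² = 9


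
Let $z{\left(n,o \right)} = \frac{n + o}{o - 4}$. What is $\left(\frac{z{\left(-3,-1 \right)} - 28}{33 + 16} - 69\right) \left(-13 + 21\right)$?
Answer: $- \frac{136328}{245} \approx -556.44$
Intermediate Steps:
$z{\left(n,o \right)} = \frac{n + o}{-4 + o}$
$\left(\frac{z{\left(-3,-1 \right)} - 28}{33 + 16} - 69\right) \left(-13 + 21\right) = \left(\frac{\frac{-3 - 1}{-4 - 1} - 28}{33 + 16} - 69\right) \left(-13 + 21\right) = \left(\frac{\frac{1}{-5} \left(-4\right) - 28}{49} - 69\right) 8 = \left(\left(\left(- \frac{1}{5}\right) \left(-4\right) - 28\right) \frac{1}{49} - 69\right) 8 = \left(\left(\frac{4}{5} - 28\right) \frac{1}{49} - 69\right) 8 = \left(\left(- \frac{136}{5}\right) \frac{1}{49} - 69\right) 8 = \left(- \frac{136}{245} - 69\right) 8 = \left(- \frac{17041}{245}\right) 8 = - \frac{136328}{245}$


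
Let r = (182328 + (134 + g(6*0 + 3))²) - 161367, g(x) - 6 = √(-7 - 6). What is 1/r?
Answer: 10137/411289876 - 35*I*√13/205644938 ≈ 2.4647e-5 - 6.1365e-7*I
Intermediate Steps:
g(x) = 6 + I*√13 (g(x) = 6 + √(-7 - 6) = 6 + √(-13) = 6 + I*√13)
r = 20961 + (140 + I*√13)² (r = (182328 + (134 + (6 + I*√13))²) - 161367 = (182328 + (140 + I*√13)²) - 161367 = 20961 + (140 + I*√13)² ≈ 40548.0 + 1009.6*I)
1/r = 1/(40548 + 280*I*√13)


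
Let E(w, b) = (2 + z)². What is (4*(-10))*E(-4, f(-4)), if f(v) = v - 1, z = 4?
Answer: -1440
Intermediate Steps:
f(v) = -1 + v
E(w, b) = 36 (E(w, b) = (2 + 4)² = 6² = 36)
(4*(-10))*E(-4, f(-4)) = (4*(-10))*36 = -40*36 = -1440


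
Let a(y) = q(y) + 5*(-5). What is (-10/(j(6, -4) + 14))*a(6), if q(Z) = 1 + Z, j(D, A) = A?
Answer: 18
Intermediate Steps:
a(y) = -24 + y (a(y) = (1 + y) + 5*(-5) = (1 + y) - 25 = -24 + y)
(-10/(j(6, -4) + 14))*a(6) = (-10/(-4 + 14))*(-24 + 6) = (-10/10)*(-18) = ((⅒)*(-10))*(-18) = -1*(-18) = 18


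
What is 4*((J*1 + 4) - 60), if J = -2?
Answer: -232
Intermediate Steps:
4*((J*1 + 4) - 60) = 4*((-2*1 + 4) - 60) = 4*((-2 + 4) - 60) = 4*(2 - 60) = 4*(-58) = -232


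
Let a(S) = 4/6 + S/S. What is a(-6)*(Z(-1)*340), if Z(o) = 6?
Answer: 3400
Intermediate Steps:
a(S) = 5/3 (a(S) = 4*(1/6) + 1 = 2/3 + 1 = 5/3)
a(-6)*(Z(-1)*340) = 5*(6*340)/3 = (5/3)*2040 = 3400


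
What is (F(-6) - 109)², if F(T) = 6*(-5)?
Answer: 19321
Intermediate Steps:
F(T) = -30
(F(-6) - 109)² = (-30 - 109)² = (-139)² = 19321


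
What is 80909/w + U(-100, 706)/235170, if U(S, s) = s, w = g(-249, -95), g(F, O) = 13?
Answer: 731822258/117585 ≈ 6223.8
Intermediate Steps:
w = 13
80909/w + U(-100, 706)/235170 = 80909/13 + 706/235170 = 80909*(1/13) + 706*(1/235170) = 80909/13 + 353/117585 = 731822258/117585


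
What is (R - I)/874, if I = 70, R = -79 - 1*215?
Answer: -182/437 ≈ -0.41648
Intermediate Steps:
R = -294 (R = -79 - 215 = -294)
(R - I)/874 = (-294 - 1*70)/874 = (-294 - 70)*(1/874) = -364*1/874 = -182/437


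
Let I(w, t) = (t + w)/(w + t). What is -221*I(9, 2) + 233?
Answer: 12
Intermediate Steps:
I(w, t) = 1 (I(w, t) = (t + w)/(t + w) = 1)
-221*I(9, 2) + 233 = -221*1 + 233 = -221 + 233 = 12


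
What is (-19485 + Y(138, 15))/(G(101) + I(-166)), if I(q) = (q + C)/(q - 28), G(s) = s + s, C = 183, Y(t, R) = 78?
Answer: -1254986/13057 ≈ -96.116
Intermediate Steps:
G(s) = 2*s
I(q) = (183 + q)/(-28 + q) (I(q) = (q + 183)/(q - 28) = (183 + q)/(-28 + q))
(-19485 + Y(138, 15))/(G(101) + I(-166)) = (-19485 + 78)/(2*101 + (183 - 166)/(-28 - 166)) = -19407/(202 + 17/(-194)) = -19407/(202 - 1/194*17) = -19407/(202 - 17/194) = -19407/39171/194 = -19407*194/39171 = -1254986/13057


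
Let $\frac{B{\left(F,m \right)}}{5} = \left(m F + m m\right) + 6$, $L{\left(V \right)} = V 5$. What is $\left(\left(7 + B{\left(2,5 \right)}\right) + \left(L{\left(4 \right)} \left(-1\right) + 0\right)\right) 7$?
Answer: $1344$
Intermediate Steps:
$L{\left(V \right)} = 5 V$
$B{\left(F,m \right)} = 30 + 5 m^{2} + 5 F m$ ($B{\left(F,m \right)} = 5 \left(\left(m F + m m\right) + 6\right) = 5 \left(\left(F m + m^{2}\right) + 6\right) = 5 \left(\left(m^{2} + F m\right) + 6\right) = 5 \left(6 + m^{2} + F m\right) = 30 + 5 m^{2} + 5 F m$)
$\left(\left(7 + B{\left(2,5 \right)}\right) + \left(L{\left(4 \right)} \left(-1\right) + 0\right)\right) 7 = \left(\left(7 + \left(30 + 5 \cdot 5^{2} + 5 \cdot 2 \cdot 5\right)\right) + \left(5 \cdot 4 \left(-1\right) + 0\right)\right) 7 = \left(\left(7 + \left(30 + 5 \cdot 25 + 50\right)\right) + \left(20 \left(-1\right) + 0\right)\right) 7 = \left(\left(7 + \left(30 + 125 + 50\right)\right) + \left(-20 + 0\right)\right) 7 = \left(\left(7 + 205\right) - 20\right) 7 = \left(212 - 20\right) 7 = 192 \cdot 7 = 1344$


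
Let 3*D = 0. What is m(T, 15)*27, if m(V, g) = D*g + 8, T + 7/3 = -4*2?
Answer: 216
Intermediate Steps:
D = 0 (D = (⅓)*0 = 0)
T = -31/3 (T = -7/3 - 4*2 = -7/3 - 8 = -31/3 ≈ -10.333)
m(V, g) = 8 (m(V, g) = 0*g + 8 = 0 + 8 = 8)
m(T, 15)*27 = 8*27 = 216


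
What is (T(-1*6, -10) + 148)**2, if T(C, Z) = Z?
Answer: 19044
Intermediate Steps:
(T(-1*6, -10) + 148)**2 = (-10 + 148)**2 = 138**2 = 19044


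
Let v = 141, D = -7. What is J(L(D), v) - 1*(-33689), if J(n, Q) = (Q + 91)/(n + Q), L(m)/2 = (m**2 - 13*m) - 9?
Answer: 13576899/403 ≈ 33690.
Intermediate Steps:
L(m) = -18 - 26*m + 2*m**2 (L(m) = 2*((m**2 - 13*m) - 9) = 2*(-9 + m**2 - 13*m) = -18 - 26*m + 2*m**2)
J(n, Q) = (91 + Q)/(Q + n)
J(L(D), v) - 1*(-33689) = (91 + 141)/(141 + (-18 - 26*(-7) + 2*(-7)**2)) - 1*(-33689) = 232/(141 + (-18 + 182 + 2*49)) + 33689 = 232/(141 + (-18 + 182 + 98)) + 33689 = 232/(141 + 262) + 33689 = 232/403 + 33689 = 13576899/403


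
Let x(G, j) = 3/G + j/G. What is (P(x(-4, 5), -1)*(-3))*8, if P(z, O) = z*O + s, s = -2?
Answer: 0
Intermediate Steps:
P(z, O) = -2 + O*z (P(z, O) = z*O - 2 = O*z - 2 = -2 + O*z)
(P(x(-4, 5), -1)*(-3))*8 = ((-2 - (3 + 5)/(-4))*(-3))*8 = ((-2 - (-1)*8/4)*(-3))*8 = ((-2 - 1*(-2))*(-3))*8 = ((-2 + 2)*(-3))*8 = (0*(-3))*8 = 0*8 = 0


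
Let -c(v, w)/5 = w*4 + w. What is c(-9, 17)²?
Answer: 180625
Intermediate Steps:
c(v, w) = -25*w (c(v, w) = -5*(w*4 + w) = -5*(4*w + w) = -25*w)
c(-9, 17)² = (-25*17)² = (-425)² = 180625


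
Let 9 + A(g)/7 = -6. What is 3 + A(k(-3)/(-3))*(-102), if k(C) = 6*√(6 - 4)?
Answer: 10713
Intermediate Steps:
k(C) = 6*√2
A(g) = -105 (A(g) = -63 + 7*(-6) = -63 - 42 = -105)
3 + A(k(-3)/(-3))*(-102) = 3 - 105*(-102) = 3 + 10710 = 10713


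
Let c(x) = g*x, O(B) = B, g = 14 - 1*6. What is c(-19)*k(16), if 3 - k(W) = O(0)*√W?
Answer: -456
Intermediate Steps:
g = 8 (g = 14 - 6 = 8)
c(x) = 8*x
k(W) = 3 (k(W) = 3 - 0*√W = 3 - 1*0 = 3 + 0 = 3)
c(-19)*k(16) = (8*(-19))*3 = -152*3 = -456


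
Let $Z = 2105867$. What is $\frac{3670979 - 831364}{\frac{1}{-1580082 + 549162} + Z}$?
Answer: $\frac{2927415895800}{2170980407639} \approx 1.3484$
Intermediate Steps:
$\frac{3670979 - 831364}{\frac{1}{-1580082 + 549162} + Z} = \frac{3670979 - 831364}{\frac{1}{-1580082 + 549162} + 2105867} = \frac{2839615}{\frac{1}{-1030920} + 2105867} = \frac{2839615}{- \frac{1}{1030920} + 2105867} = \frac{2839615}{\frac{2170980407639}{1030920}} = 2839615 \cdot \frac{1030920}{2170980407639} = \frac{2927415895800}{2170980407639}$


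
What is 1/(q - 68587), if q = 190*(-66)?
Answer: -1/81127 ≈ -1.2326e-5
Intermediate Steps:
q = -12540
1/(q - 68587) = 1/(-12540 - 68587) = 1/(-81127) = -1/81127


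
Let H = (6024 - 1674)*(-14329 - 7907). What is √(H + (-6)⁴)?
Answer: 6*I*√2686814 ≈ 9834.9*I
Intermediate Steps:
H = -96726600 (H = 4350*(-22236) = -96726600)
√(H + (-6)⁴) = √(-96726600 + (-6)⁴) = √(-96726600 + 1296) = √(-96725304) = 6*I*√2686814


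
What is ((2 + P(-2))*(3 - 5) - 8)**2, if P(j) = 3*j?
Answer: 0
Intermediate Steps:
((2 + P(-2))*(3 - 5) - 8)**2 = ((2 + 3*(-2))*(3 - 5) - 8)**2 = ((2 - 6)*(-2) - 8)**2 = (-4*(-2) - 8)**2 = (8 - 8)**2 = 0**2 = 0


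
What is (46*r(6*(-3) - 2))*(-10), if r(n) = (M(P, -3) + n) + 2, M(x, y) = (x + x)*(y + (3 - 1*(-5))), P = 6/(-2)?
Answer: 22080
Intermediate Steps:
P = -3 (P = 6*(-1/2) = -3)
M(x, y) = 2*x*(8 + y) (M(x, y) = (2*x)*(y + (3 + 5)) = (2*x)*(y + 8) = (2*x)*(8 + y) = 2*x*(8 + y))
r(n) = -28 + n (r(n) = (2*(-3)*(8 - 3) + n) + 2 = (2*(-3)*5 + n) + 2 = (-30 + n) + 2 = -28 + n)
(46*r(6*(-3) - 2))*(-10) = (46*(-28 + (6*(-3) - 2)))*(-10) = (46*(-28 + (-18 - 2)))*(-10) = (46*(-28 - 20))*(-10) = (46*(-48))*(-10) = -2208*(-10) = 22080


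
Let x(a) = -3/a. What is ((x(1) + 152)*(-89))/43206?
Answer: -13261/43206 ≈ -0.30692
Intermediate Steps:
((x(1) + 152)*(-89))/43206 = ((-3/1 + 152)*(-89))/43206 = ((-3*1 + 152)*(-89))*(1/43206) = ((-3 + 152)*(-89))*(1/43206) = (149*(-89))*(1/43206) = -13261*1/43206 = -13261/43206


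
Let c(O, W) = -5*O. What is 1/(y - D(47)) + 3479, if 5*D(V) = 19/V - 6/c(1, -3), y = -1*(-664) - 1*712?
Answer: 197526008/56777 ≈ 3479.0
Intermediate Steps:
y = -48 (y = 664 - 712 = -48)
D(V) = 6/25 + 19/(5*V) (D(V) = (19/V - 6/((-5*1)))/5 = (19/V - 6/(-5))/5 = (19/V - 6*(-⅕))/5 = (19/V + 6/5)/5 = (6/5 + 19/V)/5 = 6/25 + 19/(5*V))
1/(y - D(47)) + 3479 = 1/(-48 - (95 + 6*47)/(25*47)) + 3479 = 1/(-48 - (95 + 282)/(25*47)) + 3479 = 1/(-48 - 377/(25*47)) + 3479 = 1/(-48 - 1*377/1175) + 3479 = 1/(-48 - 377/1175) + 3479 = 1/(-56777/1175) + 3479 = -1175/56777 + 3479 = 197526008/56777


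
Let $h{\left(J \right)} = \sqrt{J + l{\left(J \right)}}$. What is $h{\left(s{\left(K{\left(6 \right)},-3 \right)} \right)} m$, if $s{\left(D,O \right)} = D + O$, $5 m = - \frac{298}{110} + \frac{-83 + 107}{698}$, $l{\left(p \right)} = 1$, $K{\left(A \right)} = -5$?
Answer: $- \frac{51341 i \sqrt{7}}{95975} \approx - 1.4153 i$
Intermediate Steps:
$m = - \frac{51341}{95975}$ ($m = \frac{- \frac{298}{110} + \frac{-83 + 107}{698}}{5} = \frac{\left(-298\right) \frac{1}{110} + 24 \cdot \frac{1}{698}}{5} = \frac{- \frac{149}{55} + \frac{12}{349}}{5} = \frac{1}{5} \left(- \frac{51341}{19195}\right) = - \frac{51341}{95975} \approx -0.53494$)
$h{\left(J \right)} = \sqrt{1 + J}$ ($h{\left(J \right)} = \sqrt{J + 1} = \sqrt{1 + J}$)
$h{\left(s{\left(K{\left(6 \right)},-3 \right)} \right)} m = \sqrt{1 - 8} \left(- \frac{51341}{95975}\right) = \sqrt{-7} \left(- \frac{51341}{95975}\right) = i \sqrt{7} \left(- \frac{51341}{95975}\right) = - \frac{51341 i \sqrt{7}}{95975}$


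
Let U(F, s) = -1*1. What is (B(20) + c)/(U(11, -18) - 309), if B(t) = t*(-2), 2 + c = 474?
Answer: -216/155 ≈ -1.3935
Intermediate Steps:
c = 472 (c = -2 + 474 = 472)
B(t) = -2*t
U(F, s) = -1
(B(20) + c)/(U(11, -18) - 309) = (-2*20 + 472)/(-1 - 309) = (-40 + 472)/(-310) = 432*(-1/310) = -216/155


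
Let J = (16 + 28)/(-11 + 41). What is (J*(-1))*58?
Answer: -1276/15 ≈ -85.067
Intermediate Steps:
J = 22/15 (J = 44/30 = 44*(1/30) = 22/15 ≈ 1.4667)
(J*(-1))*58 = ((22/15)*(-1))*58 = -22/15*58 = -1276/15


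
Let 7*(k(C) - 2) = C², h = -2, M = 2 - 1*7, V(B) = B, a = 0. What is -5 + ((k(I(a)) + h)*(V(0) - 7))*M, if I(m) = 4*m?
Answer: -5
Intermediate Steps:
M = -5 (M = 2 - 7 = -5)
k(C) = 2 + C²/7
-5 + ((k(I(a)) + h)*(V(0) - 7))*M = -5 + (((2 + (4*0)²/7) - 2)*(0 - 7))*(-5) = -5 + (((2 + (⅐)*0²) - 2)*(-7))*(-5) = -5 + (((2 + (⅐)*0) - 2)*(-7))*(-5) = -5 + (((2 + 0) - 2)*(-7))*(-5) = -5 + ((2 - 2)*(-7))*(-5) = -5 + (0*(-7))*(-5) = -5 + 0*(-5) = -5 + 0 = -5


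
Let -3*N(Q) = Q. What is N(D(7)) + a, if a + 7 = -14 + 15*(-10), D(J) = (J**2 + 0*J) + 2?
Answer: -188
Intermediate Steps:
D(J) = 2 + J**2 (D(J) = (J**2 + 0) + 2 = J**2 + 2 = 2 + J**2)
N(Q) = -Q/3
a = -171 (a = -7 + (-14 + 15*(-10)) = -7 + (-14 - 150) = -7 - 164 = -171)
N(D(7)) + a = -(2 + 7**2)/3 - 171 = -(2 + 49)/3 - 171 = -1/3*51 - 171 = -17 - 171 = -188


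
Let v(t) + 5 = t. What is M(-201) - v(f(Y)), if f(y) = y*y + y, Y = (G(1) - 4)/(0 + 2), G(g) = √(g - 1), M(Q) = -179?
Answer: -176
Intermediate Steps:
G(g) = √(-1 + g)
Y = -2 (Y = (√(-1 + 1) - 4)/(0 + 2) = (√0 - 4)/2 = (0 - 4)*(½) = -4*½ = -2)
f(y) = y + y² (f(y) = y² + y = y + y²)
v(t) = -5 + t
M(-201) - v(f(Y)) = -179 - (-5 - 2*(1 - 2)) = -179 - (-5 - 2*(-1)) = -179 - (-5 + 2) = -179 - 1*(-3) = -179 + 3 = -176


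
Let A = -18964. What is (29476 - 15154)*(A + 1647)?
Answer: -248014074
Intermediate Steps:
(29476 - 15154)*(A + 1647) = (29476 - 15154)*(-18964 + 1647) = 14322*(-17317) = -248014074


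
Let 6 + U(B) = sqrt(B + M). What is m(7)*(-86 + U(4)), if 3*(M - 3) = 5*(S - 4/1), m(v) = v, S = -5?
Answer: -644 + 14*I*sqrt(2) ≈ -644.0 + 19.799*I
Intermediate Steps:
M = -12 (M = 3 + (5*(-5 - 4/1))/3 = 3 + (5*(-5 - 4*1))/3 = 3 + (5*(-5 - 4))/3 = 3 + (5*(-9))/3 = 3 + (1/3)*(-45) = 3 - 15 = -12)
U(B) = -6 + sqrt(-12 + B) (U(B) = -6 + sqrt(B - 12) = -6 + sqrt(-12 + B))
m(7)*(-86 + U(4)) = 7*(-86 + (-6 + sqrt(-12 + 4))) = 7*(-86 + (-6 + sqrt(-8))) = 7*(-86 + (-6 + 2*I*sqrt(2))) = 7*(-92 + 2*I*sqrt(2)) = -644 + 14*I*sqrt(2)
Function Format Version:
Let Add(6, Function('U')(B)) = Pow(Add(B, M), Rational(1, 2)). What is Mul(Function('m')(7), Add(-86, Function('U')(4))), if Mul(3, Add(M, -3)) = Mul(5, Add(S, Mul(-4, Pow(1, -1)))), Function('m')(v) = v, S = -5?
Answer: Add(-644, Mul(14, I, Pow(2, Rational(1, 2)))) ≈ Add(-644.00, Mul(19.799, I))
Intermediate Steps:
M = -12 (M = Add(3, Mul(Rational(1, 3), Mul(5, Add(-5, Mul(-4, Pow(1, -1)))))) = Add(3, Mul(Rational(1, 3), Mul(5, Add(-5, Mul(-4, 1))))) = Add(3, Mul(Rational(1, 3), Mul(5, Add(-5, -4)))) = Add(3, Mul(Rational(1, 3), Mul(5, -9))) = Add(3, Mul(Rational(1, 3), -45)) = Add(3, -15) = -12)
Function('U')(B) = Add(-6, Pow(Add(-12, B), Rational(1, 2))) (Function('U')(B) = Add(-6, Pow(Add(B, -12), Rational(1, 2))) = Add(-6, Pow(Add(-12, B), Rational(1, 2))))
Mul(Function('m')(7), Add(-86, Function('U')(4))) = Mul(7, Add(-86, Add(-6, Pow(Add(-12, 4), Rational(1, 2))))) = Mul(7, Add(-86, Add(-6, Pow(-8, Rational(1, 2))))) = Mul(7, Add(-86, Add(-6, Mul(2, I, Pow(2, Rational(1, 2)))))) = Mul(7, Add(-92, Mul(2, I, Pow(2, Rational(1, 2))))) = Add(-644, Mul(14, I, Pow(2, Rational(1, 2))))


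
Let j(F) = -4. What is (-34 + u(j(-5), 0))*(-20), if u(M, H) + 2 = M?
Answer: 800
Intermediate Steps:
u(M, H) = -2 + M
(-34 + u(j(-5), 0))*(-20) = (-34 + (-2 - 4))*(-20) = (-34 - 6)*(-20) = -40*(-20) = 800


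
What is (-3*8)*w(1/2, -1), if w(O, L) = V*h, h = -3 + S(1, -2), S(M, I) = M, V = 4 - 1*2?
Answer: 96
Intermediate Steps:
V = 2 (V = 4 - 2 = 2)
h = -2 (h = -3 + 1 = -2)
w(O, L) = -4 (w(O, L) = 2*(-2) = -4)
(-3*8)*w(1/2, -1) = -3*8*(-4) = -24*(-4) = 96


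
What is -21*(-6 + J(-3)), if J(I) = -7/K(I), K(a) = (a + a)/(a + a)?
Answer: 273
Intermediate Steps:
K(a) = 1 (K(a) = (2*a)/((2*a)) = (2*a)*(1/(2*a)) = 1)
J(I) = -7 (J(I) = -7/1 = -7*1 = -7)
-21*(-6 + J(-3)) = -21*(-6 - 7) = -21*(-13) = 273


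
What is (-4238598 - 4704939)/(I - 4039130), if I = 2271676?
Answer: 8943537/1767454 ≈ 5.0601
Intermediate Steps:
(-4238598 - 4704939)/(I - 4039130) = (-4238598 - 4704939)/(2271676 - 4039130) = -8943537/(-1767454) = -8943537*(-1/1767454) = 8943537/1767454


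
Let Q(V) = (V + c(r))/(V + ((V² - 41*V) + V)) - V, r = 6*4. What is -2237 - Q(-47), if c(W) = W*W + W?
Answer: -9232481/4042 ≈ -2284.1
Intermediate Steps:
r = 24
c(W) = W + W² (c(W) = W² + W = W + W²)
Q(V) = -V + (600 + V)/(V² - 39*V) (Q(V) = (V + 24*(1 + 24))/(V + ((V² - 41*V) + V)) - V = (V + 24*25)/(V + (V² - 40*V)) - V = (V + 600)/(V² - 39*V) - V = (600 + V)/(V² - 39*V) - V = -V + (600 + V)/(V² - 39*V))
-2237 - Q(-47) = -2237 - (600 - 47 - 1*(-47)³ + 39*(-47)²)/((-47)*(-39 - 47)) = -2237 - (-1)*(600 - 47 - 1*(-103823) + 39*2209)/(47*(-86)) = -2237 - (-1)*(-1)*(600 - 47 + 103823 + 86151)/(47*86) = -2237 - (-1)*(-1)*190527/(47*86) = -2237 - 1*190527/4042 = -2237 - 190527/4042 = -9232481/4042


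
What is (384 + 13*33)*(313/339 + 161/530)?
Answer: 59747099/59890 ≈ 997.61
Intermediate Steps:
(384 + 13*33)*(313/339 + 161/530) = (384 + 429)*(313*(1/339) + 161*(1/530)) = 813*(313/339 + 161/530) = 813*(220469/179670) = 59747099/59890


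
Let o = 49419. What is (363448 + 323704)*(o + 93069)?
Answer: 97910914176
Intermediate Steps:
(363448 + 323704)*(o + 93069) = (363448 + 323704)*(49419 + 93069) = 687152*142488 = 97910914176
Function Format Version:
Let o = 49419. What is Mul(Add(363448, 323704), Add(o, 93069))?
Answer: 97910914176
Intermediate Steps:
Mul(Add(363448, 323704), Add(o, 93069)) = Mul(Add(363448, 323704), Add(49419, 93069)) = Mul(687152, 142488) = 97910914176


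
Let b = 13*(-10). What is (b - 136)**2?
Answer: 70756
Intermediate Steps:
b = -130
(b - 136)**2 = (-130 - 136)**2 = (-266)**2 = 70756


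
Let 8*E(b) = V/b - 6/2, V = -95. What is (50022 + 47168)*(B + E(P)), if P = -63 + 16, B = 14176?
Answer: 129508833675/94 ≈ 1.3778e+9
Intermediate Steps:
P = -47
E(b) = -3/8 - 95/(8*b) (E(b) = (-95/b - 6/2)/8 = (-95/b - 6*½)/8 = (-95/b - 3)/8 = (-3 - 95/b)/8 = -3/8 - 95/(8*b))
(50022 + 47168)*(B + E(P)) = (50022 + 47168)*(14176 + (⅛)*(-95 - 3*(-47))/(-47)) = 97190*(14176 + (⅛)*(-1/47)*(-95 + 141)) = 97190*(14176 + (⅛)*(-1/47)*46) = 97190*(14176 - 23/188) = 97190*(2665065/188) = 129508833675/94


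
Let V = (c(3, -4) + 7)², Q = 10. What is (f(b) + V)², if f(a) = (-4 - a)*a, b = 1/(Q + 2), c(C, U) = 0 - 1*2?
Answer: 12609601/20736 ≈ 608.10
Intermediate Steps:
c(C, U) = -2 (c(C, U) = 0 - 2 = -2)
b = 1/12 (b = 1/(10 + 2) = 1/12 ≈ 0.083333)
f(a) = a*(-4 - a)
V = 25 (V = (-2 + 7)² = 5² = 25)
(f(b) + V)² = (-1*1/12*(4 + 1/12) + 25)² = (-1*1/12*49/12 + 25)² = (-49/144 + 25)² = (3551/144)² = 12609601/20736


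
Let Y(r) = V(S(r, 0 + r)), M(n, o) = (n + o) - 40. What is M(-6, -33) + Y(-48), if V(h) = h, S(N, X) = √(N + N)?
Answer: -79 + 4*I*√6 ≈ -79.0 + 9.798*I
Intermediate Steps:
S(N, X) = √2*√N (S(N, X) = √(2*N) = √2*√N)
M(n, o) = -40 + n + o
Y(r) = √2*√r
M(-6, -33) + Y(-48) = (-40 - 6 - 33) + √2*√(-48) = -79 + √2*(4*I*√3) = -79 + 4*I*√6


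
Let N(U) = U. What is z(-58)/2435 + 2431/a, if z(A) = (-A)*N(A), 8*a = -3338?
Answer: -29292456/4064015 ≈ -7.2078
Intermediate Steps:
a = -1669/4 (a = (1/8)*(-3338) = -1669/4 ≈ -417.25)
z(A) = -A**2 (z(A) = (-A)*A = -A**2)
z(-58)/2435 + 2431/a = -1*(-58)**2/2435 + 2431/(-1669/4) = -1*3364*(1/2435) + 2431*(-4/1669) = -3364*1/2435 - 9724/1669 = -3364/2435 - 9724/1669 = -29292456/4064015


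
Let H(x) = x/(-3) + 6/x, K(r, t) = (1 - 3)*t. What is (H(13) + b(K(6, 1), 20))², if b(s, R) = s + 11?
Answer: 40000/1521 ≈ 26.298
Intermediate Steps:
K(r, t) = -2*t
b(s, R) = 11 + s
H(x) = 6/x - x/3 (H(x) = x*(-⅓) + 6/x = -x/3 + 6/x = 6/x - x/3)
(H(13) + b(K(6, 1), 20))² = ((6/13 - ⅓*13) + (11 - 2*1))² = ((6*(1/13) - 13/3) + (11 - 2))² = ((6/13 - 13/3) + 9)² = (-151/39 + 9)² = (200/39)² = 40000/1521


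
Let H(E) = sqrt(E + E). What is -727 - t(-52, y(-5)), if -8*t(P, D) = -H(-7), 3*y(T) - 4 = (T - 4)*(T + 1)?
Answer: -727 - I*sqrt(14)/8 ≈ -727.0 - 0.46771*I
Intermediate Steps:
H(E) = sqrt(2)*sqrt(E) (H(E) = sqrt(2*E) = sqrt(2)*sqrt(E))
y(T) = 4/3 + (1 + T)*(-4 + T)/3 (y(T) = 4/3 + ((T - 4)*(T + 1))/3 = 4/3 + ((-4 + T)*(1 + T))/3 = 4/3 + ((1 + T)*(-4 + T))/3 = 4/3 + (1 + T)*(-4 + T)/3)
t(P, D) = I*sqrt(14)/8 (t(P, D) = -(-1)*sqrt(2)*sqrt(-7)/8 = -(-1)*sqrt(2)*(I*sqrt(7))/8 = -(-1)*I*sqrt(14)/8 = I*sqrt(14)/8)
-727 - t(-52, y(-5)) = -727 - I*sqrt(14)/8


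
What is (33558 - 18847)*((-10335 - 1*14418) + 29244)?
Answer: 66067101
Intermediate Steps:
(33558 - 18847)*((-10335 - 1*14418) + 29244) = 14711*((-10335 - 14418) + 29244) = 14711*(-24753 + 29244) = 14711*4491 = 66067101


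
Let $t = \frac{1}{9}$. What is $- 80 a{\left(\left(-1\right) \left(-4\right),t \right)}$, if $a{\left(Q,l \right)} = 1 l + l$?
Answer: $- \frac{160}{9} \approx -17.778$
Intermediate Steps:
$t = \frac{1}{9} \approx 0.11111$
$a{\left(Q,l \right)} = 2 l$ ($a{\left(Q,l \right)} = l + l = 2 l$)
$- 80 a{\left(\left(-1\right) \left(-4\right),t \right)} = - 80 \cdot 2 \cdot \frac{1}{9} = \left(-80\right) \frac{2}{9} = - \frac{160}{9}$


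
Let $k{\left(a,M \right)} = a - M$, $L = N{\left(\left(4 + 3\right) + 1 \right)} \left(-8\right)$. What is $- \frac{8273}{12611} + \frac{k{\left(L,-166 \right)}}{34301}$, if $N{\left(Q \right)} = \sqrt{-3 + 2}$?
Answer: $- \frac{281678747}{432569911} - \frac{8 i}{34301} \approx -0.65117 - 0.00023323 i$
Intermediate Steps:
$N{\left(Q \right)} = i$ ($N{\left(Q \right)} = \sqrt{-1} = i$)
$L = - 8 i$ ($L = i \left(-8\right) = - 8 i \approx - 8.0 i$)
$- \frac{8273}{12611} + \frac{k{\left(L,-166 \right)}}{34301} = - \frac{8273}{12611} + \frac{- 8 i - -166}{34301} = \left(-8273\right) \frac{1}{12611} + \left(- 8 i + 166\right) \frac{1}{34301} = - \frac{8273}{12611} + \left(166 - 8 i\right) \frac{1}{34301} = - \frac{8273}{12611} + \left(\frac{166}{34301} - \frac{8 i}{34301}\right) = - \frac{281678747}{432569911} - \frac{8 i}{34301}$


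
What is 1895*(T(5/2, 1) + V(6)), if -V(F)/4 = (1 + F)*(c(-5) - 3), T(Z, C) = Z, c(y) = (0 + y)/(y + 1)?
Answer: 195185/2 ≈ 97593.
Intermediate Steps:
c(y) = y/(1 + y)
V(F) = 7 + 7*F (V(F) = -4*(1 + F)*(-5/(1 - 5) - 3) = -4*(1 + F)*(-5/(-4) - 3) = -4*(1 + F)*(-5*(-1/4) - 3) = -4*(1 + F)*(5/4 - 3) = -4*(1 + F)*(-7)/4 = -4*(-7/4 - 7*F/4) = 7 + 7*F)
1895*(T(5/2, 1) + V(6)) = 1895*(5/2 + (7 + 7*6)) = 1895*(5*(1/2) + (7 + 42)) = 1895*(5/2 + 49) = 1895*(103/2) = 195185/2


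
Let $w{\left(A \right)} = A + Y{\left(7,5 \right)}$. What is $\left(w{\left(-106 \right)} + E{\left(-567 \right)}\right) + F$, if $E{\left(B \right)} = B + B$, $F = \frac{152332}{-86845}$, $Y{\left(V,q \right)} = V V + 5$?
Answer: $- \frac{103150502}{86845} \approx -1187.8$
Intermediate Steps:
$Y{\left(V,q \right)} = 5 + V^{2}$ ($Y{\left(V,q \right)} = V^{2} + 5 = 5 + V^{2}$)
$w{\left(A \right)} = 54 + A$ ($w{\left(A \right)} = A + \left(5 + 7^{2}\right) = A + \left(5 + 49\right) = A + 54 = 54 + A$)
$F = - \frac{152332}{86845}$ ($F = 152332 \left(- \frac{1}{86845}\right) = - \frac{152332}{86845} \approx -1.7541$)
$E{\left(B \right)} = 2 B$
$\left(w{\left(-106 \right)} + E{\left(-567 \right)}\right) + F = \left(\left(54 - 106\right) + 2 \left(-567\right)\right) - \frac{152332}{86845} = \left(-52 - 1134\right) - \frac{152332}{86845} = -1186 - \frac{152332}{86845} = - \frac{103150502}{86845}$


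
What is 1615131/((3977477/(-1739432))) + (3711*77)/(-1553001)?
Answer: -207762786822240091/294144083737 ≈ -7.0633e+5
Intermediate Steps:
1615131/((3977477/(-1739432))) + (3711*77)/(-1553001) = 1615131/((3977477*(-1/1739432))) + 285747*(-1/1553001) = 1615131/(-3977477/1739432) - 95249/517667 = 1615131*(-1739432/3977477) - 95249/517667 = -401344363656/568211 - 95249/517667 = -207762786822240091/294144083737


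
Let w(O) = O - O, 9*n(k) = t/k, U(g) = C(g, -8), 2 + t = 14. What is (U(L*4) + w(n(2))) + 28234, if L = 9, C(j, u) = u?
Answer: 28226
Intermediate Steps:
t = 12 (t = -2 + 14 = 12)
U(g) = -8
n(k) = 4/(3*k) (n(k) = (12/k)/9 = 4/(3*k))
w(O) = 0
(U(L*4) + w(n(2))) + 28234 = (-8 + 0) + 28234 = -8 + 28234 = 28226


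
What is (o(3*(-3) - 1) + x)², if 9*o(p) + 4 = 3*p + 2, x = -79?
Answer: 552049/81 ≈ 6815.4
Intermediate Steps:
o(p) = -2/9 + p/3 (o(p) = -4/9 + (3*p + 2)/9 = -4/9 + (2 + 3*p)/9 = -4/9 + (2/9 + p/3) = -2/9 + p/3)
(o(3*(-3) - 1) + x)² = ((-2/9 + (3*(-3) - 1)/3) - 79)² = ((-2/9 + (-9 - 1)/3) - 79)² = ((-2/9 + (⅓)*(-10)) - 79)² = ((-2/9 - 10/3) - 79)² = (-32/9 - 79)² = (-743/9)² = 552049/81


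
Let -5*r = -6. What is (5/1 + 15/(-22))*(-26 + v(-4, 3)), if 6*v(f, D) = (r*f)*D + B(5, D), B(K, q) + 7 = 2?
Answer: -16663/132 ≈ -126.23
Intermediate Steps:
r = 6/5 (r = -1/5*(-6) = 6/5 ≈ 1.2000)
B(K, q) = -5 (B(K, q) = -7 + 2 = -5)
v(f, D) = -5/6 + D*f/5 (v(f, D) = ((6*f/5)*D - 5)/6 = (6*D*f/5 - 5)/6 = (-5 + 6*D*f/5)/6 = -5/6 + D*f/5)
(5/1 + 15/(-22))*(-26 + v(-4, 3)) = (5/1 + 15/(-22))*(-26 + (-5/6 + (1/5)*3*(-4))) = (5*1 + 15*(-1/22))*(-26 + (-5/6 - 12/5)) = (5 - 15/22)*(-26 - 97/30) = (95/22)*(-877/30) = -16663/132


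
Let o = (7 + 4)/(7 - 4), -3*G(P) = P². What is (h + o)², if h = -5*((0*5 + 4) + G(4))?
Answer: 961/9 ≈ 106.78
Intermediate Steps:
G(P) = -P²/3
o = 11/3 ≈ 3.6667
h = 20/3 (h = -5*((0*5 + 4) - ⅓*4²) = -5*((0 + 4) - ⅓*16) = -5*(4 - 16/3) = -5*(-4/3) = 20/3 ≈ 6.6667)
(h + o)² = (20/3 + 11/3)² = (31/3)² = 961/9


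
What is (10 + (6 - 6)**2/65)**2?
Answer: 100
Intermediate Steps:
(10 + (6 - 6)**2/65)**2 = (10 + 0**2*(1/65))**2 = (10 + 0*(1/65))**2 = (10 + 0)**2 = 10**2 = 100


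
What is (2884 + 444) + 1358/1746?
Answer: 29959/9 ≈ 3328.8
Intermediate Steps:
(2884 + 444) + 1358/1746 = 3328 + 1358*(1/1746) = 3328 + 7/9 = 29959/9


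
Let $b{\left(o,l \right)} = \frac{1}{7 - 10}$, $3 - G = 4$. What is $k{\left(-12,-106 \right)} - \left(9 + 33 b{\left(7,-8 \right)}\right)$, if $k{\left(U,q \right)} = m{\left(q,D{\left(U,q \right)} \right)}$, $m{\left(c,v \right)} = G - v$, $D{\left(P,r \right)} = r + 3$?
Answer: $104$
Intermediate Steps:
$G = -1$ ($G = 3 - 4 = -1$)
$D{\left(P,r \right)} = 3 + r$
$m{\left(c,v \right)} = -1 - v$
$b{\left(o,l \right)} = - \frac{1}{3}$ ($b{\left(o,l \right)} = \frac{1}{-3} = - \frac{1}{3}$)
$k{\left(U,q \right)} = -4 - q$ ($k{\left(U,q \right)} = -1 - \left(3 + q\right) = -4 - q$)
$k{\left(-12,-106 \right)} - \left(9 + 33 b{\left(7,-8 \right)}\right) = \left(-4 - -106\right) - \left(9 + 33 \left(- \frac{1}{3}\right)\right) = \left(-4 + 106\right) - \left(9 - 11\right) = 102 - -2 = 102 + 2 = 104$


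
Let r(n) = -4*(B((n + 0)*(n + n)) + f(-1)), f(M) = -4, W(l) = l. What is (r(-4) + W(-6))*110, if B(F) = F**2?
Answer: -449460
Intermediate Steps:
r(n) = 16 - 16*n**4 (r(n) = -4*(((n + 0)*(n + n))**2 - 4) = -4*((n*(2*n))**2 - 4) = -4*((2*n**2)**2 - 4) = -4*(4*n**4 - 4) = -4*(-4 + 4*n**4) = 16 - 16*n**4)
(r(-4) + W(-6))*110 = ((16 - 16*(-4)**4) - 6)*110 = ((16 - 16*256) - 6)*110 = ((16 - 4096) - 6)*110 = (-4080 - 6)*110 = -4086*110 = -449460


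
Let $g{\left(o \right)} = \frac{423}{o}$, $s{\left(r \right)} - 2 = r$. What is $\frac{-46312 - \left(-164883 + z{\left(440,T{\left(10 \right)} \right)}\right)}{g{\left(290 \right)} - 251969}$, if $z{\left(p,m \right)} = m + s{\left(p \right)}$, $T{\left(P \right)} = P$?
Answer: $- \frac{34254510}{73070587} \approx -0.46879$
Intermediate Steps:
$s{\left(r \right)} = 2 + r$
$z{\left(p,m \right)} = 2 + m + p$ ($z{\left(p,m \right)} = m + \left(2 + p\right) = 2 + m + p$)
$\frac{-46312 - \left(-164883 + z{\left(440,T{\left(10 \right)} \right)}\right)}{g{\left(290 \right)} - 251969} = \frac{-46312 + \left(164883 - \left(2 + 10 + 440\right)\right)}{\frac{423}{290} - 251969} = \frac{-46312 + \left(164883 - 452\right)}{423 \cdot \frac{1}{290} - 251969} = \frac{-46312 + \left(164883 - 452\right)}{\frac{423}{290} - 251969} = \frac{-46312 + 164431}{- \frac{73070587}{290}} = 118119 \left(- \frac{290}{73070587}\right) = - \frac{34254510}{73070587}$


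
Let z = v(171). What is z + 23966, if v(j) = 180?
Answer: 24146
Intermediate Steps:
z = 180
z + 23966 = 180 + 23966 = 24146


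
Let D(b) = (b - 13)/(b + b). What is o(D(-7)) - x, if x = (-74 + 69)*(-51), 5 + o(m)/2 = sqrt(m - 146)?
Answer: -265 + 4*I*sqrt(1771)/7 ≈ -265.0 + 24.048*I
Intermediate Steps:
D(b) = (-13 + b)/(2*b) (D(b) = (-13 + b)/((2*b)) = (-13 + b)*(1/(2*b)) = (-13 + b)/(2*b))
o(m) = -10 + 2*sqrt(-146 + m) (o(m) = -10 + 2*sqrt(m - 146) = -10 + 2*sqrt(-146 + m))
x = 255 (x = -5*(-51) = 255)
o(D(-7)) - x = (-10 + 2*sqrt(-146 + (1/2)*(-13 - 7)/(-7))) - 1*255 = (-10 + 2*sqrt(-146 + (1/2)*(-1/7)*(-20))) - 255 = (-10 + 2*sqrt(-146 + 10/7)) - 255 = (-10 + 2*sqrt(-1012/7)) - 255 = (-10 + 2*(2*I*sqrt(1771)/7)) - 255 = (-10 + 4*I*sqrt(1771)/7) - 255 = -265 + 4*I*sqrt(1771)/7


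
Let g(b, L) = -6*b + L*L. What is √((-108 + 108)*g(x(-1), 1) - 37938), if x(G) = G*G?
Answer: I*√37938 ≈ 194.78*I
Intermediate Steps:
x(G) = G²
g(b, L) = L² - 6*b (g(b, L) = -6*b + L² = L² - 6*b)
√((-108 + 108)*g(x(-1), 1) - 37938) = √((-108 + 108)*(1² - 6*(-1)²) - 37938) = √(0*(1 - 6*1) - 37938) = √(0*(1 - 6) - 37938) = √(0*(-5) - 37938) = √(0 - 37938) = √(-37938) = I*√37938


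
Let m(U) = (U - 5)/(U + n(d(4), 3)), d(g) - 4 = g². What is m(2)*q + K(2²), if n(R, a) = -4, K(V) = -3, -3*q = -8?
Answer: 1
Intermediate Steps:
q = 8/3 (q = -⅓*(-8) = 8/3 ≈ 2.6667)
d(g) = 4 + g²
m(U) = (-5 + U)/(-4 + U) (m(U) = (U - 5)/(U - 4) = (-5 + U)/(-4 + U))
m(2)*q + K(2²) = ((-5 + 2)/(-4 + 2))*(8/3) - 3 = (-3/(-2))*(8/3) - 3 = -½*(-3)*(8/3) - 3 = (3/2)*(8/3) - 3 = 4 - 3 = 1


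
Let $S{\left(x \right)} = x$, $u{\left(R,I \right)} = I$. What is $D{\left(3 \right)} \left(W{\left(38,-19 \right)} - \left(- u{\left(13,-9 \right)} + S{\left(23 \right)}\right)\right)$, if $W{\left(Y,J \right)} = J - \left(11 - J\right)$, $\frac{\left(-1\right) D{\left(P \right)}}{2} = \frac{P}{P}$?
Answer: $162$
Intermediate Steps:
$D{\left(P \right)} = -2$ ($D{\left(P \right)} = - 2 \frac{P}{P} = \left(-2\right) 1 = -2$)
$W{\left(Y,J \right)} = -11 + 2 J$ ($W{\left(Y,J \right)} = J + \left(-11 + J\right) = -11 + 2 J$)
$D{\left(3 \right)} \left(W{\left(38,-19 \right)} - \left(- u{\left(13,-9 \right)} + S{\left(23 \right)}\right)\right) = - 2 \left(\left(-11 + 2 \left(-19\right)\right) - 32\right) = - 2 \left(\left(-11 - 38\right) - 32\right) = - 2 \left(-49 - 32\right) = \left(-2\right) \left(-81\right) = 162$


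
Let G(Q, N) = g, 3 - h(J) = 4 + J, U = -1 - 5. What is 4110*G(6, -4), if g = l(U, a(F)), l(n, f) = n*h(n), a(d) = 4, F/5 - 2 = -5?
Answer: -123300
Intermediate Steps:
U = -6
F = -15 (F = 10 + 5*(-5) = 10 - 25 = -15)
h(J) = -1 - J (h(J) = 3 - (4 + J) = 3 + (-4 - J) = -1 - J)
l(n, f) = n*(-1 - n)
g = -30 (g = -1*(-6)*(1 - 6) = -1*(-6)*(-5) = -30)
G(Q, N) = -30
4110*G(6, -4) = 4110*(-30) = -123300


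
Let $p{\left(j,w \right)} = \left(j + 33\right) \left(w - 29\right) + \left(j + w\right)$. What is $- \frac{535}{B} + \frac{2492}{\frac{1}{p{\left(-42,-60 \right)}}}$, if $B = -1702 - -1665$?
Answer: $\frac{64451131}{37} \approx 1.7419 \cdot 10^{6}$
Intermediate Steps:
$p{\left(j,w \right)} = j + w + \left(-29 + w\right) \left(33 + j\right)$ ($p{\left(j,w \right)} = \left(33 + j\right) \left(-29 + w\right) + \left(j + w\right) = \left(-29 + w\right) \left(33 + j\right) + \left(j + w\right) = j + w + \left(-29 + w\right) \left(33 + j\right)$)
$B = -37$ ($B = -1702 + 1665 = -37$)
$- \frac{535}{B} + \frac{2492}{\frac{1}{p{\left(-42,-60 \right)}}} = - \frac{535}{-37} + \frac{2492}{\frac{1}{-957 - -1176 + 34 \left(-60\right) - -2520}} = \left(-535\right) \left(- \frac{1}{37}\right) + \frac{2492}{\frac{1}{-957 + 1176 - 2040 + 2520}} = \frac{535}{37} + \frac{2492}{\frac{1}{699}} = \frac{535}{37} + 2492 \frac{1}{\frac{1}{699}} = \frac{535}{37} + 2492 \cdot 699 = \frac{535}{37} + 1741908 = \frac{64451131}{37}$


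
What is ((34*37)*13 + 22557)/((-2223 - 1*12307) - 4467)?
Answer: -38911/18997 ≈ -2.0483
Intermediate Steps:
((34*37)*13 + 22557)/((-2223 - 1*12307) - 4467) = (1258*13 + 22557)/((-2223 - 12307) - 4467) = (16354 + 22557)/(-14530 - 4467) = 38911/(-18997) = 38911*(-1/18997) = -38911/18997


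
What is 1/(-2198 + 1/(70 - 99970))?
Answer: -99900/219580201 ≈ -0.00045496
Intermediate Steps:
1/(-2198 + 1/(70 - 99970)) = 1/(-2198 + 1/(-99900)) = 1/(-2198 - 1/99900) = 1/(-219580201/99900) = -99900/219580201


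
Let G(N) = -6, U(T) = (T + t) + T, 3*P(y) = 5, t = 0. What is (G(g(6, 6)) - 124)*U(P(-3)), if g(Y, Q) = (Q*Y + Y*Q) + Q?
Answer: -1300/3 ≈ -433.33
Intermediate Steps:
P(y) = 5/3 (P(y) = (1/3)*5 = 5/3)
g(Y, Q) = Q + 2*Q*Y (g(Y, Q) = (Q*Y + Q*Y) + Q = 2*Q*Y + Q = Q + 2*Q*Y)
U(T) = 2*T (U(T) = (T + 0) + T = T + T = 2*T)
(G(g(6, 6)) - 124)*U(P(-3)) = (-6 - 124)*(2*(5/3)) = -130*10/3 = -1300/3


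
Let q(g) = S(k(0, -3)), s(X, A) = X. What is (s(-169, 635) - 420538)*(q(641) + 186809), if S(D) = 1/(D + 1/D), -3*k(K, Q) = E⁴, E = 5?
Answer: -30700649492156917/390634 ≈ -7.8592e+10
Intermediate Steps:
k(K, Q) = -625/3 (k(K, Q) = -⅓*5⁴ = -⅓*625 = -625/3)
q(g) = -1875/390634 (q(g) = -625/(3*(1 + (-625/3)²)) = -625/(3*(1 + 390625/9)) = -625/(3*390634/9) = -625/3*9/390634 = -1875/390634)
(s(-169, 635) - 420538)*(q(641) + 186809) = (-169 - 420538)*(-1875/390634 + 186809) = -420707*72973945031/390634 = -30700649492156917/390634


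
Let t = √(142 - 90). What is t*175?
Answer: 350*√13 ≈ 1261.9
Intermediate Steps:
t = 2*√13 (t = √52 = 2*√13 ≈ 7.2111)
t*175 = (2*√13)*175 = 350*√13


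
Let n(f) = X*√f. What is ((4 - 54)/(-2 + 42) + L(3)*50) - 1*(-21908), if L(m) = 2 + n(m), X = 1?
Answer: 88027/4 + 50*√3 ≈ 22093.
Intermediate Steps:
n(f) = √f (n(f) = 1*√f = √f)
L(m) = 2 + √m
((4 - 54)/(-2 + 42) + L(3)*50) - 1*(-21908) = ((4 - 54)/(-2 + 42) + (2 + √3)*50) - 1*(-21908) = (-50/40 + (100 + 50*√3)) + 21908 = (-50*1/40 + (100 + 50*√3)) + 21908 = (-5/4 + (100 + 50*√3)) + 21908 = (395/4 + 50*√3) + 21908 = 88027/4 + 50*√3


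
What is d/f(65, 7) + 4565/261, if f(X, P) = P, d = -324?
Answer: -52609/1827 ≈ -28.795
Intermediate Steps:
d/f(65, 7) + 4565/261 = -324/7 + 4565/261 = -52609/1827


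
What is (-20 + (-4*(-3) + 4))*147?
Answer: -588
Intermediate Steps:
(-20 + (-4*(-3) + 4))*147 = (-20 + (12 + 4))*147 = (-20 + 16)*147 = -4*147 = -588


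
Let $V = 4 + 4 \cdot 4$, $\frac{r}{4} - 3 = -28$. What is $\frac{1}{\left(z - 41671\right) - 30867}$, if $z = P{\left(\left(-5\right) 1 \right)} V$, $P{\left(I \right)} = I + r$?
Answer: $- \frac{1}{74638} \approx -1.3398 \cdot 10^{-5}$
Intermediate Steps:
$r = -100$ ($r = 12 + 4 \left(-28\right) = 12 - 112 = -100$)
$P{\left(I \right)} = -100 + I$ ($P{\left(I \right)} = I - 100 = -100 + I$)
$V = 20$ ($V = 4 + 16 = 20$)
$z = -2100$ ($z = \left(-100 - 5\right) 20 = \left(-105\right) 20 = -2100$)
$\frac{1}{\left(z - 41671\right) - 30867} = \frac{1}{\left(-2100 - 41671\right) - 30867} = \frac{1}{-43771 - 30867} = \frac{1}{-74638} = - \frac{1}{74638}$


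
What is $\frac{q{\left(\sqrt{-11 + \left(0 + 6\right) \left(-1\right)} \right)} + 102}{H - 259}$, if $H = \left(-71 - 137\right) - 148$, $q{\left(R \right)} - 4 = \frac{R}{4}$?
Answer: $- \frac{106}{615} - \frac{i \sqrt{17}}{2460} \approx -0.17236 - 0.0016761 i$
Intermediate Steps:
$q{\left(R \right)} = 4 + \frac{R}{4}$
$H = -356$ ($H = -208 - 148 = -356$)
$\frac{q{\left(\sqrt{-11 + \left(0 + 6\right) \left(-1\right)} \right)} + 102}{H - 259} = \frac{\left(4 + \frac{\sqrt{-11 + \left(0 + 6\right) \left(-1\right)}}{4}\right) + 102}{-356 - 259} = \frac{\left(4 + \frac{\sqrt{-11 + 6 \left(-1\right)}}{4}\right) + 102}{-615} = \left(\left(4 + \frac{\sqrt{-11 - 6}}{4}\right) + 102\right) \left(- \frac{1}{615}\right) = \left(\left(4 + \frac{\sqrt{-17}}{4}\right) + 102\right) \left(- \frac{1}{615}\right) = \left(\left(4 + \frac{i \sqrt{17}}{4}\right) + 102\right) \left(- \frac{1}{615}\right) = \left(106 + \frac{i \sqrt{17}}{4}\right) \left(- \frac{1}{615}\right) = - \frac{106}{615} - \frac{i \sqrt{17}}{2460}$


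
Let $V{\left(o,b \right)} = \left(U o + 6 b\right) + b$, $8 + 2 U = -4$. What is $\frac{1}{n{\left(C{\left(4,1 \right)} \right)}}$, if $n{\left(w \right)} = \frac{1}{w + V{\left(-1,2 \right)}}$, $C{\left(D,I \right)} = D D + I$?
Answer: $37$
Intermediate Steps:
$U = -6$ ($U = -4 + \frac{1}{2} \left(-4\right) = -4 - 2 = -6$)
$C{\left(D,I \right)} = I + D^{2}$ ($C{\left(D,I \right)} = D^{2} + I = I + D^{2}$)
$V{\left(o,b \right)} = - 6 o + 7 b$ ($V{\left(o,b \right)} = \left(- 6 o + 6 b\right) + b = - 6 o + 7 b$)
$n{\left(w \right)} = \frac{1}{20 + w}$ ($n{\left(w \right)} = \frac{1}{w + \left(\left(-6\right) \left(-1\right) + 7 \cdot 2\right)} = \frac{1}{w + \left(6 + 14\right)} = \frac{1}{w + 20} = \frac{1}{20 + w}$)
$\frac{1}{n{\left(C{\left(4,1 \right)} \right)}} = \frac{1}{\frac{1}{20 + \left(1 + 4^{2}\right)}} = \frac{1}{\frac{1}{20 + \left(1 + 16\right)}} = \frac{1}{\frac{1}{20 + 17}} = \frac{1}{\frac{1}{37}} = 37$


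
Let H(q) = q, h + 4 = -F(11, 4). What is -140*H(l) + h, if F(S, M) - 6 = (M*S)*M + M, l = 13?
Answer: -2010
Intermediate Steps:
F(S, M) = 6 + M + S*M² (F(S, M) = 6 + ((M*S)*M + M) = 6 + (S*M² + M) = 6 + (M + S*M²) = 6 + M + S*M²)
h = -190 (h = -4 - (6 + 4 + 11*4²) = -4 - (6 + 4 + 11*16) = -4 - (6 + 4 + 176) = -4 - 1*186 = -4 - 186 = -190)
-140*H(l) + h = -140*13 - 190 = -1820 - 190 = -2010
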